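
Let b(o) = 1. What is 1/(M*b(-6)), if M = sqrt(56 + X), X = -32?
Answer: sqrt(6)/12 ≈ 0.20412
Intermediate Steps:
M = 2*sqrt(6) (M = sqrt(56 - 32) = sqrt(24) = 2*sqrt(6) ≈ 4.8990)
1/(M*b(-6)) = 1/((2*sqrt(6))*1) = 1/(2*sqrt(6)) = sqrt(6)/12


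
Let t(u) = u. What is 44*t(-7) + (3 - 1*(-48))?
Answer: -257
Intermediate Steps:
44*t(-7) + (3 - 1*(-48)) = 44*(-7) + (3 - 1*(-48)) = -308 + (3 + 48) = -308 + 51 = -257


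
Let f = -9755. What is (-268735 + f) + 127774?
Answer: -150716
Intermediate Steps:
(-268735 + f) + 127774 = (-268735 - 9755) + 127774 = -278490 + 127774 = -150716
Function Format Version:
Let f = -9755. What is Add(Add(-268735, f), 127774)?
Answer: -150716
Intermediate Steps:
Add(Add(-268735, f), 127774) = Add(Add(-268735, -9755), 127774) = Add(-278490, 127774) = -150716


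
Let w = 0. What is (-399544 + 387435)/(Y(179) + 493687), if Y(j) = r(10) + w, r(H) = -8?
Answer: -12109/493679 ≈ -0.024528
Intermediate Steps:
Y(j) = -8 (Y(j) = -8 + 0 = -8)
(-399544 + 387435)/(Y(179) + 493687) = (-399544 + 387435)/(-8 + 493687) = -12109/493679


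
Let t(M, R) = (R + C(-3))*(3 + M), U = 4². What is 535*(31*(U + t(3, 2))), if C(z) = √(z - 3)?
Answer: 464380 + 99510*I*√6 ≈ 4.6438e+5 + 2.4375e+5*I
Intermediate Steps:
U = 16
C(z) = √(-3 + z)
t(M, R) = (3 + M)*(R + I*√6) (t(M, R) = (R + √(-3 - 3))*(3 + M) = (R + √(-6))*(3 + M) = (R + I*√6)*(3 + M) = (3 + M)*(R + I*√6))
535*(31*(U + t(3, 2))) = 535*(31*(16 + (3*2 + 3*2 + 3*I*√6 + I*3*√6))) = 535*(31*(16 + (6 + 6 + 3*I*√6 + 3*I*√6))) = 535*(31*(16 + (12 + 6*I*√6))) = 535*(31*(28 + 6*I*√6)) = 535*(868 + 186*I*√6) = 464380 + 99510*I*√6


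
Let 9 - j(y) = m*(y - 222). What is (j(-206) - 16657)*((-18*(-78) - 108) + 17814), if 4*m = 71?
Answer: -172964610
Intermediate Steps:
m = 71/4 (m = (¼)*71 = 71/4 ≈ 17.750)
j(y) = 7899/2 - 71*y/4 (j(y) = 9 - 71*(y - 222)/4 = 9 - 71*(-222 + y)/4 = 9 - (-7881/2 + 71*y/4) = 9 + (7881/2 - 71*y/4) = 7899/2 - 71*y/4)
(j(-206) - 16657)*((-18*(-78) - 108) + 17814) = ((7899/2 - 71/4*(-206)) - 16657)*((-18*(-78) - 108) + 17814) = ((7899/2 + 7313/2) - 16657)*((1404 - 108) + 17814) = (7606 - 16657)*(1296 + 17814) = -9051*19110 = -172964610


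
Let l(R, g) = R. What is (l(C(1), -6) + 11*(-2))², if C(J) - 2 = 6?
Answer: 196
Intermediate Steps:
C(J) = 8 (C(J) = 2 + 6 = 8)
(l(C(1), -6) + 11*(-2))² = (8 + 11*(-2))² = (8 - 22)² = (-14)² = 196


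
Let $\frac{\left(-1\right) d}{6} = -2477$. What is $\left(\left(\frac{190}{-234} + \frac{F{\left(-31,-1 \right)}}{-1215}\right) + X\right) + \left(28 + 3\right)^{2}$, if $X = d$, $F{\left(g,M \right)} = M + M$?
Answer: $\frac{249911486}{15795} \approx 15822.0$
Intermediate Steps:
$F{\left(g,M \right)} = 2 M$
$d = 14862$ ($d = \left(-6\right) \left(-2477\right) = 14862$)
$X = 14862$
$\left(\left(\frac{190}{-234} + \frac{F{\left(-31,-1 \right)}}{-1215}\right) + X\right) + \left(28 + 3\right)^{2} = \left(\left(\frac{190}{-234} + \frac{2 \left(-1\right)}{-1215}\right) + 14862\right) + \left(28 + 3\right)^{2} = \left(\left(190 \left(- \frac{1}{234}\right) - - \frac{2}{1215}\right) + 14862\right) + 31^{2} = \left(\left(- \frac{95}{117} + \frac{2}{1215}\right) + 14862\right) + 961 = \left(- \frac{12799}{15795} + 14862\right) + 961 = \frac{234732491}{15795} + 961 = \frac{249911486}{15795}$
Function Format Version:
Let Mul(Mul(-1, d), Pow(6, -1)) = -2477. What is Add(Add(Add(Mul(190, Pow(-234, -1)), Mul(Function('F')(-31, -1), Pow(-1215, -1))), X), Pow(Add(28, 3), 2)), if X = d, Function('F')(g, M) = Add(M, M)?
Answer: Rational(249911486, 15795) ≈ 15822.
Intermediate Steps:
Function('F')(g, M) = Mul(2, M)
d = 14862 (d = Mul(-6, -2477) = 14862)
X = 14862
Add(Add(Add(Mul(190, Pow(-234, -1)), Mul(Function('F')(-31, -1), Pow(-1215, -1))), X), Pow(Add(28, 3), 2)) = Add(Add(Add(Mul(190, Pow(-234, -1)), Mul(Mul(2, -1), Pow(-1215, -1))), 14862), Pow(Add(28, 3), 2)) = Add(Add(Add(Mul(190, Rational(-1, 234)), Mul(-2, Rational(-1, 1215))), 14862), Pow(31, 2)) = Add(Add(Add(Rational(-95, 117), Rational(2, 1215)), 14862), 961) = Add(Add(Rational(-12799, 15795), 14862), 961) = Add(Rational(234732491, 15795), 961) = Rational(249911486, 15795)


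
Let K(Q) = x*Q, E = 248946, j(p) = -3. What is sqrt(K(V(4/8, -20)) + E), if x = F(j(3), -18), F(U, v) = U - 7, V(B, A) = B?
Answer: sqrt(248941) ≈ 498.94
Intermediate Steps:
F(U, v) = -7 + U
x = -10 (x = -7 - 3 = -10)
K(Q) = -10*Q
sqrt(K(V(4/8, -20)) + E) = sqrt(-40/8 + 248946) = sqrt(-10*1/2 + 248946) = sqrt(-5 + 248946) = sqrt(248941)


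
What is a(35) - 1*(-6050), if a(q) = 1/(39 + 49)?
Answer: 532401/88 ≈ 6050.0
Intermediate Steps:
a(q) = 1/88
a(35) - 1*(-6050) = 1/88 - 1*(-6050) = 1/88 + 6050 = 532401/88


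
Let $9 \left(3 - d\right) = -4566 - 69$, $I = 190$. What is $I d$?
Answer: $98420$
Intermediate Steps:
$d = 518$ ($d = 3 - \frac{-4566 - 69}{9} = 3 - -515 = 3 + 515 = 518$)
$I d = 190 \cdot 518 = 98420$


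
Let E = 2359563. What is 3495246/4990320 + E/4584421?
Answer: 4633108932121/3812954634120 ≈ 1.2151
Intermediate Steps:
3495246/4990320 + E/4584421 = 3495246/4990320 + 2359563/4584421 = 3495246*(1/4990320) + 2359563*(1/4584421) = 582541/831720 + 2359563/4584421 = 4633108932121/3812954634120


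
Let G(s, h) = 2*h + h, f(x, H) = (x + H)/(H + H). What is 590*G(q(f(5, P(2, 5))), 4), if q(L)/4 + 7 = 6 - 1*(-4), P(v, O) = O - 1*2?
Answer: 7080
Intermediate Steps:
P(v, O) = -2 + O (P(v, O) = O - 2 = -2 + O)
f(x, H) = (H + x)/(2*H) (f(x, H) = (H + x)/((2*H)) = (H + x)*(1/(2*H)) = (H + x)/(2*H))
q(L) = 12 (q(L) = -28 + 4*(6 - 1*(-4)) = -28 + 4*(6 + 4) = -28 + 4*10 = -28 + 40 = 12)
G(s, h) = 3*h
590*G(q(f(5, P(2, 5))), 4) = 590*(3*4) = 590*12 = 7080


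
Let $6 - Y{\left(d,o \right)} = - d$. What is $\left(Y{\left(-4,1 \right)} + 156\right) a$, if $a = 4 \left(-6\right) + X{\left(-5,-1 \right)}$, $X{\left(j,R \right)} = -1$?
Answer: $-3950$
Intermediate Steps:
$Y{\left(d,o \right)} = 6 + d$ ($Y{\left(d,o \right)} = 6 - - d = 6 + d$)
$a = -25$ ($a = 4 \left(-6\right) - 1 = -24 - 1 = -25$)
$\left(Y{\left(-4,1 \right)} + 156\right) a = \left(\left(6 - 4\right) + 156\right) \left(-25\right) = \left(2 + 156\right) \left(-25\right) = 158 \left(-25\right) = -3950$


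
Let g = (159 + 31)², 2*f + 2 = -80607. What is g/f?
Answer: -72200/80609 ≈ -0.89568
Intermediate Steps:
f = -80609/2 (f = -1 + (½)*(-80607) = -1 - 80607/2 = -80609/2 ≈ -40305.)
g = 36100 (g = 190² = 36100)
g/f = 36100/(-80609/2) = 36100*(-2/80609) = -72200/80609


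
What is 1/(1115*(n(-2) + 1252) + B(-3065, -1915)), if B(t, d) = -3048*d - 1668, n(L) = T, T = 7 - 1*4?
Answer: 1/7234577 ≈ 1.3823e-7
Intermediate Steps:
T = 3 (T = 7 - 4 = 3)
n(L) = 3
B(t, d) = -1668 - 3048*d
1/(1115*(n(-2) + 1252) + B(-3065, -1915)) = 1/(1115*(3 + 1252) + (-1668 - 3048*(-1915))) = 1/(1115*1255 + (-1668 + 5836920)) = 1/(1399325 + 5835252) = 1/7234577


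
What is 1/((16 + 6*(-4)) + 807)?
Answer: 1/799 ≈ 0.0012516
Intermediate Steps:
1/((16 + 6*(-4)) + 807) = 1/((16 - 24) + 807) = 1/(-8 + 807) = 1/799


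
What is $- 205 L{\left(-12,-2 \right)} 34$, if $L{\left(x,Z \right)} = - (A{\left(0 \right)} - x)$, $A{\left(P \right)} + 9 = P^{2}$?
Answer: $20910$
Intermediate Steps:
$A{\left(P \right)} = -9 + P^{2}$
$L{\left(x,Z \right)} = 9 + x$ ($L{\left(x,Z \right)} = - (\left(-9 + 0^{2}\right) - x) = - (\left(-9 + 0\right) - x) = - (-9 - x) = 9 + x$)
$- 205 L{\left(-12,-2 \right)} 34 = - 205 \left(9 - 12\right) 34 = \left(-205\right) \left(-3\right) 34 = 615 \cdot 34 = 20910$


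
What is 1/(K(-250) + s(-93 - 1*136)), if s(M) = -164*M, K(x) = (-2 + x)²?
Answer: 1/101060 ≈ 9.8951e-6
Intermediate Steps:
1/(K(-250) + s(-93 - 1*136)) = 1/((-2 - 250)² - 164*(-93 - 1*136)) = 1/((-252)² - 164*(-93 - 136)) = 1/(63504 - 164*(-229)) = 1/(63504 + 37556) = 1/101060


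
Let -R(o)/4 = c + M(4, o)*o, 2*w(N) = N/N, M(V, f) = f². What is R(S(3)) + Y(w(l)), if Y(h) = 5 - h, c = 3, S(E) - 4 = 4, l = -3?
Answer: -4111/2 ≈ -2055.5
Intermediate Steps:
S(E) = 8 (S(E) = 4 + 4 = 8)
w(N) = ½ (w(N) = (N/N)/2 = (½)*1 = ½)
R(o) = -12 - 4*o³ (R(o) = -4*(3 + o²*o) = -4*(3 + o³) = -12 - 4*o³)
R(S(3)) + Y(w(l)) = (-12 - 4*8³) + (5 - 1*½) = (-12 - 4*512) + (5 - ½) = (-12 - 2048) + 9/2 = -2060 + 9/2 = -4111/2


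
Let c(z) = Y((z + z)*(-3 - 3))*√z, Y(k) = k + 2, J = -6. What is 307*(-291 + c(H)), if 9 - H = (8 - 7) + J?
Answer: -89337 - 50962*√14 ≈ -2.8002e+5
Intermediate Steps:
Y(k) = 2 + k
H = 14 (H = 9 - ((8 - 7) - 6) = 9 - (1 - 6) = 9 - 1*(-5) = 9 + 5 = 14)
c(z) = √z*(2 - 12*z) (c(z) = (2 + (z + z)*(-3 - 3))*√z = (2 + (2*z)*(-6))*√z = (2 - 12*z)*√z = √z*(2 - 12*z))
307*(-291 + c(H)) = 307*(-291 + √14*(2 - 12*14)) = 307*(-291 + √14*(2 - 168)) = 307*(-291 + √14*(-166)) = 307*(-291 - 166*√14) = -89337 - 50962*√14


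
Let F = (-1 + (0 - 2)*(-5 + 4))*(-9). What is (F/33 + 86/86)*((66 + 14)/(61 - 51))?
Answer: 64/11 ≈ 5.8182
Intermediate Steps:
F = -9 (F = (-1 - 2*(-1))*(-9) = (-1 + 2)*(-9) = 1*(-9) = -9)
(F/33 + 86/86)*((66 + 14)/(61 - 51)) = (-9/33 + 86/86)*((66 + 14)/(61 - 51)) = (-9*1/33 + 86*(1/86))*(80/10) = (-3/11 + 1)*(80*(1/10)) = (8/11)*8 = 64/11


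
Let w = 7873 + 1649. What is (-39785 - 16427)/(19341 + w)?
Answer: -56212/28863 ≈ -1.9475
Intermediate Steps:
w = 9522
(-39785 - 16427)/(19341 + w) = (-39785 - 16427)/(19341 + 9522) = -56212/28863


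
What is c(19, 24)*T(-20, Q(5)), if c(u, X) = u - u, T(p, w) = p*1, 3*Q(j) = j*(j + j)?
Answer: 0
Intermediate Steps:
Q(j) = 2*j²/3 (Q(j) = (j*(j + j))/3 = (j*(2*j))/3 = (2*j²)/3 = 2*j²/3)
T(p, w) = p
c(u, X) = 0
c(19, 24)*T(-20, Q(5)) = 0*(-20) = 0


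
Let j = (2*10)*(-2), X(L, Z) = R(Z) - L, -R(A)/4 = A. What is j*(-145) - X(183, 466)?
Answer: 7847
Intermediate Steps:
R(A) = -4*A
X(L, Z) = -L - 4*Z (X(L, Z) = -4*Z - L = -L - 4*Z)
j = -40 (j = 20*(-2) = -40)
j*(-145) - X(183, 466) = -40*(-145) - (-1*183 - 4*466) = 5800 - (-183 - 1864) = 5800 - 1*(-2047) = 5800 + 2047 = 7847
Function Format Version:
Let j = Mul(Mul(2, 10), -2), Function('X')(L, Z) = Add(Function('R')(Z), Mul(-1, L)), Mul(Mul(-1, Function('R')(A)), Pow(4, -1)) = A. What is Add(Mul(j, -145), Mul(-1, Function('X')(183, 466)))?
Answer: 7847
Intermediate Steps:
Function('R')(A) = Mul(-4, A)
Function('X')(L, Z) = Add(Mul(-1, L), Mul(-4, Z)) (Function('X')(L, Z) = Add(Mul(-4, Z), Mul(-1, L)) = Add(Mul(-1, L), Mul(-4, Z)))
j = -40 (j = Mul(20, -2) = -40)
Add(Mul(j, -145), Mul(-1, Function('X')(183, 466))) = Add(Mul(-40, -145), Mul(-1, Add(Mul(-1, 183), Mul(-4, 466)))) = Add(5800, Mul(-1, Add(-183, -1864))) = Add(5800, Mul(-1, -2047)) = Add(5800, 2047) = 7847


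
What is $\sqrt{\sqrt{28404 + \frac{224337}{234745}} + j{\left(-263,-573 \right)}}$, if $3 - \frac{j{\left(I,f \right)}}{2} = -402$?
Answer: $\frac{\sqrt{44635224170250 + 234745 \sqrt{1565261189559165}}}{234745} \approx 31.282$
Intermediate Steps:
$j{\left(I,f \right)} = 810$ ($j{\left(I,f \right)} = 6 - -804 = 6 + 804 = 810$)
$\sqrt{\sqrt{28404 + \frac{224337}{234745}} + j{\left(-263,-573 \right)}} = \sqrt{\sqrt{28404 + \frac{224337}{234745}} + 810} = \sqrt{\sqrt{\frac{6667921317}{234745}} + 810} = \sqrt{\frac{\sqrt{1565261189559165}}{234745} + 810} = \sqrt{810 + \frac{\sqrt{1565261189559165}}{234745}}$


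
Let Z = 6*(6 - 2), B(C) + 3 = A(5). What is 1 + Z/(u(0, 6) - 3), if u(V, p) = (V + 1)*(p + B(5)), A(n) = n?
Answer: 29/5 ≈ 5.8000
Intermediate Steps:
B(C) = 2 (B(C) = -3 + 5 = 2)
u(V, p) = (1 + V)*(2 + p) (u(V, p) = (V + 1)*(p + 2) = (1 + V)*(2 + p))
Z = 24 (Z = 6*4 = 24)
1 + Z/(u(0, 6) - 3) = 1 + 24/((2 + 6 + 2*0 + 0*6) - 3) = 1 + 24/((2 + 6 + 0 + 0) - 3) = 1 + 24/(8 - 3) = 1 + 24/5 = 29/5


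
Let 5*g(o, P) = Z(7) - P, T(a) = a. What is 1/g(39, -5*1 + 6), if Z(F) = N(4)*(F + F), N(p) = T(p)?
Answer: 1/11 ≈ 0.090909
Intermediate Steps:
N(p) = p
Z(F) = 8*F (Z(F) = 4*(F + F) = 4*(2*F) = 8*F)
g(o, P) = 56/5 - P/5 (g(o, P) = (8*7 - P)/5 = (56 - P)/5 = 56/5 - P/5)
1/g(39, -5*1 + 6) = 1/(56/5 - (-5*1 + 6)/5) = 1/(56/5 - (-5 + 6)/5) = 1/(56/5 - ⅕*1) = 1/(56/5 - ⅕) = 1/11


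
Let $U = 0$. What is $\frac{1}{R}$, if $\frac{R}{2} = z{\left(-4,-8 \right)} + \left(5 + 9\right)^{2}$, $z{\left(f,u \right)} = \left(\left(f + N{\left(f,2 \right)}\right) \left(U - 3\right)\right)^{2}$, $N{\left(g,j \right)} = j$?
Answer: $\frac{1}{464} \approx 0.0021552$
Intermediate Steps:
$z{\left(f,u \right)} = \left(-6 - 3 f\right)^{2}$ ($z{\left(f,u \right)} = \left(\left(f + 2\right) \left(0 - 3\right)\right)^{2} = \left(\left(2 + f\right) \left(-3\right)\right)^{2} = \left(-6 - 3 f\right)^{2}$)
$R = 464$ ($R = 2 \left(9 \left(2 - 4\right)^{2} + \left(5 + 9\right)^{2}\right) = 2 \left(9 \left(-2\right)^{2} + 14^{2}\right) = 2 \left(9 \cdot 4 + 196\right) = 2 \left(36 + 196\right) = 2 \cdot 232 = 464$)
$\frac{1}{R} = \frac{1}{464}$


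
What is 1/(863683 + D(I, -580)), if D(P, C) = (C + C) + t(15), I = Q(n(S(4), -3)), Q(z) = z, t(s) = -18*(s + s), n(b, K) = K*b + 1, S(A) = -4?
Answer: 1/861983 ≈ 1.1601e-6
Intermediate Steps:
n(b, K) = 1 + K*b
t(s) = -36*s
I = 13 (I = 1 - 3*(-4) = 1 + 12 = 13)
D(P, C) = -540 + 2*C (D(P, C) = (C + C) - 36*15 = 2*C - 540 = -540 + 2*C)
1/(863683 + D(I, -580)) = 1/(863683 + (-540 + 2*(-580))) = 1/(863683 + (-540 - 1160)) = 1/(863683 - 1700) = 1/861983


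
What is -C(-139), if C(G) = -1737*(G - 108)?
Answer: -429039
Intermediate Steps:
C(G) = 187596 - 1737*G (C(G) = -1737*(-108 + G) = 187596 - 1737*G)
-C(-139) = -(187596 - 1737*(-139)) = -(187596 + 241443) = -1*429039 = -429039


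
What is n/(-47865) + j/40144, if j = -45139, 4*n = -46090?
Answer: -339603799/384298512 ≈ -0.88370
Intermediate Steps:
n = -23045/2 (n = (¼)*(-46090) = -23045/2 ≈ -11523.)
n/(-47865) + j/40144 = -23045/2/(-47865) - 45139/40144 = -23045/2*(-1/47865) - 45139*1/40144 = 4609/19146 - 45139/40144 = -339603799/384298512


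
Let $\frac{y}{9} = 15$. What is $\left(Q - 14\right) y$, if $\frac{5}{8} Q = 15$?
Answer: $1350$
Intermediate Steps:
$y = 135$ ($y = 9 \cdot 15 = 135$)
$Q = 24$ ($Q = \frac{8}{5} \cdot 15 = 24$)
$\left(Q - 14\right) y = \left(24 - 14\right) 135 = 10 \cdot 135 = 1350$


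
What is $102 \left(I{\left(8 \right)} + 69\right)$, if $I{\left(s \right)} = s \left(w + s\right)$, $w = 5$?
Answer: $17646$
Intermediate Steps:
$I{\left(s \right)} = s \left(5 + s\right)$
$102 \left(I{\left(8 \right)} + 69\right) = 102 \left(8 \left(5 + 8\right) + 69\right) = 102 \left(8 \cdot 13 + 69\right) = 102 \left(104 + 69\right) = 102 \cdot 173 = 17646$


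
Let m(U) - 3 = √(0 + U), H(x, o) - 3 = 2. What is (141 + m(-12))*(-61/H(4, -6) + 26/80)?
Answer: -1710 - 95*I*√3/4 ≈ -1710.0 - 41.136*I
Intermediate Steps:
H(x, o) = 5 (H(x, o) = 3 + 2 = 5)
m(U) = 3 + √U (m(U) = 3 + √(0 + U) = 3 + √U)
(141 + m(-12))*(-61/H(4, -6) + 26/80) = (141 + (3 + √(-12)))*(-61/5 + 26/80) = (141 + (3 + 2*I*√3))*(-61*⅕ + 26*(1/80)) = (144 + 2*I*√3)*(-61/5 + 13/40) = (144 + 2*I*√3)*(-95/8) = -1710 - 95*I*√3/4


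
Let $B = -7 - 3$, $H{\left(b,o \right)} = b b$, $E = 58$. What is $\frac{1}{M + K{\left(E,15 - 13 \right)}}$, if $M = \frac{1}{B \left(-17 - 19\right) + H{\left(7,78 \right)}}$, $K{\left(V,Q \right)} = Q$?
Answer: $\frac{409}{819} \approx 0.49939$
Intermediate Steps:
$H{\left(b,o \right)} = b^{2}$
$B = -10$
$M = \frac{1}{409}$ ($M = \frac{1}{- 10 \left(-17 - 19\right) + 7^{2}} = \frac{1}{\left(-10\right) \left(-36\right) + 49} = \frac{1}{360 + 49} = \frac{1}{409} \approx 0.002445$)
$\frac{1}{M + K{\left(E,15 - 13 \right)}} = \frac{1}{\frac{1}{409} + \left(15 - 13\right)} = \frac{1}{\frac{1}{409} + 2} = \frac{1}{\frac{819}{409}} = \frac{409}{819}$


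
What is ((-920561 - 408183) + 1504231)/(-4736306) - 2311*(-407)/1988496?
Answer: 2052952645505/4709062767888 ≈ 0.43596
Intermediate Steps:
((-920561 - 408183) + 1504231)/(-4736306) - 2311*(-407)/1988496 = (-1328744 + 1504231)*(-1/4736306) + 940577*(1/1988496) = 175487*(-1/4736306) + 940577/1988496 = -175487/4736306 + 940577/1988496 = 2052952645505/4709062767888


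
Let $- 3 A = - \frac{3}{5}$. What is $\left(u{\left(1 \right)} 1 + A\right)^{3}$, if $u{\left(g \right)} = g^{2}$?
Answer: $\frac{216}{125} \approx 1.728$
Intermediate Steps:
$A = \frac{1}{5}$ ($A = - \frac{\left(-3\right) \frac{1}{5}}{3} = \left(- \frac{1}{3}\right) \left(- \frac{3}{5}\right) = \frac{1}{5} \approx 0.2$)
$\left(u{\left(1 \right)} 1 + A\right)^{3} = \left(1^{2} \cdot 1 + \frac{1}{5}\right)^{3} = \left(1 \cdot 1 + \frac{1}{5}\right)^{3} = \left(1 + \frac{1}{5}\right)^{3} = \left(\frac{6}{5}\right)^{3} = \frac{216}{125}$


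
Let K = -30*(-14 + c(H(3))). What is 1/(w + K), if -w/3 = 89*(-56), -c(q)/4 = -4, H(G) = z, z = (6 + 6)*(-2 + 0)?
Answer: 1/14892 ≈ 6.7150e-5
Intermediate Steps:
z = -24 (z = 12*(-2) = -24)
H(G) = -24
c(q) = 16 (c(q) = -4*(-4) = 16)
w = 14952 (w = -267*(-56) = -3*(-4984) = 14952)
K = -60 (K = -30*(-14 + 16) = -30*2 = -60)
1/(w + K) = 1/(14952 - 60) = 1/14892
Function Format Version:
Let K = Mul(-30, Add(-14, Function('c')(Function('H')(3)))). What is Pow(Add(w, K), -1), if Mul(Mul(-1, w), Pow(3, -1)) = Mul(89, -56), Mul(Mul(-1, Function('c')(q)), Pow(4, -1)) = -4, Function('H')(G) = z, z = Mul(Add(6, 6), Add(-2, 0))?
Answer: Rational(1, 14892) ≈ 6.7150e-5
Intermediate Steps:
z = -24 (z = Mul(12, -2) = -24)
Function('H')(G) = -24
Function('c')(q) = 16 (Function('c')(q) = Mul(-4, -4) = 16)
w = 14952 (w = Mul(-3, Mul(89, -56)) = Mul(-3, -4984) = 14952)
K = -60 (K = Mul(-30, Add(-14, 16)) = Mul(-30, 2) = -60)
Pow(Add(w, K), -1) = Pow(Add(14952, -60), -1) = Pow(14892, -1) = Rational(1, 14892)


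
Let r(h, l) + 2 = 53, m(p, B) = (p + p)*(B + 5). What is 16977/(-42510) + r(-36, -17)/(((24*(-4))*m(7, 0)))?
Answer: -258341/634816 ≈ -0.40695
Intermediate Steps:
m(p, B) = 2*p*(5 + B) (m(p, B) = (2*p)*(5 + B) = 2*p*(5 + B))
r(h, l) = 51 (r(h, l) = -2 + 53 = 51)
16977/(-42510) + r(-36, -17)/(((24*(-4))*m(7, 0))) = 16977/(-42510) + 51/(((24*(-4))*(2*7*(5 + 0)))) = 16977*(-1/42510) + 51/((-192*7*5)) = -5659/14170 + 51/((-96*70)) = -5659/14170 + 51/(-6720) = -5659/14170 + 51*(-1/6720) = -5659/14170 - 17/2240 = -258341/634816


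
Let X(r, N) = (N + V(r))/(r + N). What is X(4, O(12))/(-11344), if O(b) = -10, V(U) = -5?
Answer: -5/22688 ≈ -0.00022038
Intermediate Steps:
X(r, N) = (-5 + N)/(N + r) (X(r, N) = (N - 5)/(r + N) = (-5 + N)/(N + r))
X(4, O(12))/(-11344) = ((-5 - 10)/(-10 + 4))/(-11344) = (-15/(-6))*(-1/11344) = -⅙*(-15)*(-1/11344) = (5/2)*(-1/11344) = -5/22688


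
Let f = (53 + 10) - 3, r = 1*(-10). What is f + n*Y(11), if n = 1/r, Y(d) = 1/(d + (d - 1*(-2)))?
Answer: 14399/240 ≈ 59.996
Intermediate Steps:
r = -10
Y(d) = 1/(2 + 2*d) (Y(d) = 1/(d + (d + 2)) = 1/(d + (2 + d)) = 1/(2 + 2*d))
n = -⅒ (n = 1/(-10) = -⅒ ≈ -0.10000)
f = 60 (f = 63 - 3 = 60)
f + n*Y(11) = 60 - 1/(20*(1 + 11)) = 60 - 1/(20*12) = 60 - ⅒*1/24 = 60 - 1/240 = 14399/240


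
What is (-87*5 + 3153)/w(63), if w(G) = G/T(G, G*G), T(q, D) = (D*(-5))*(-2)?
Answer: 1712340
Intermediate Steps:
T(q, D) = 10*D (T(q, D) = -5*D*(-2) = 10*D)
w(G) = 1/(10*G) (w(G) = G/((10*(G*G))) = G/((10*G**2)) = G*(1/(10*G**2)) = 1/(10*G))
(-87*5 + 3153)/w(63) = (-87*5 + 3153)/(((1/10)/63)) = (-435 + 3153)/(((1/10)*(1/63))) = 2718/(1/630) = 2718*630 = 1712340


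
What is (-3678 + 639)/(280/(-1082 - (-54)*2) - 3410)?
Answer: 1479993/1660810 ≈ 0.89113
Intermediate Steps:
(-3678 + 639)/(280/(-1082 - (-54)*2) - 3410) = -3039/(280/(-1082 - 1*(-108)) - 3410) = -3039/(280/(-1082 + 108) - 3410) = -3039/(280/(-974) - 3410) = -3039/(280*(-1/974) - 3410) = -3039/(-140/487 - 3410) = -3039/(-1660810/487) = -3039*(-487/1660810) = 1479993/1660810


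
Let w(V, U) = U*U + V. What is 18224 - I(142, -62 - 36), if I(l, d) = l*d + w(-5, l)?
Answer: 11981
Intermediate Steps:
w(V, U) = V + U² (w(V, U) = U² + V = V + U²)
I(l, d) = -5 + l² + d*l (I(l, d) = l*d + (-5 + l²) = d*l + (-5 + l²) = -5 + l² + d*l)
18224 - I(142, -62 - 36) = 18224 - (-5 + 142² + (-62 - 36)*142) = 18224 - (-5 + 20164 - 98*142) = 18224 - (-5 + 20164 - 13916) = 18224 - 1*6243 = 18224 - 6243 = 11981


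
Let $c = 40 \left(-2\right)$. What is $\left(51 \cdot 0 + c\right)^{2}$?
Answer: $6400$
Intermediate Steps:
$c = -80$
$\left(51 \cdot 0 + c\right)^{2} = \left(51 \cdot 0 - 80\right)^{2} = \left(0 - 80\right)^{2} = \left(-80\right)^{2} = 6400$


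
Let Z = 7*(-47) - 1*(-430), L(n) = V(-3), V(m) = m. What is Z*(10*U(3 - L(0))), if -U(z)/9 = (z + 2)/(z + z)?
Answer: -6060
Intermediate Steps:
L(n) = -3
U(z) = -9*(2 + z)/(2*z) (U(z) = -9*(z + 2)/(z + z) = -9*(2 + z)/(2*z))
Z = 101 (Z = -329 + 430 = 101)
Z*(10*U(3 - L(0))) = 101*(10*(-9/2 - 9/(3 - 1*(-3)))) = 101*(10*(-9/2 - 9/(3 + 3))) = 101*(10*(-9/2 - 9/6)) = 101*(10*(-9/2 - 9*1/6)) = 101*(10*(-9/2 - 3/2)) = 101*(10*(-6)) = 101*(-60) = -6060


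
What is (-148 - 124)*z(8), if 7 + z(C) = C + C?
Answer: -2448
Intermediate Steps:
z(C) = -7 + 2*C (z(C) = -7 + (C + C) = -7 + 2*C)
(-148 - 124)*z(8) = (-148 - 124)*(-7 + 2*8) = -272*(-7 + 16) = -272*9 = -2448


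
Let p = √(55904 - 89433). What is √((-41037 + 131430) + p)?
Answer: √(90393 + I*√33529) ≈ 300.65 + 0.305*I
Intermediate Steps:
p = I*√33529 (p = √(-33529) = I*√33529 ≈ 183.11*I)
√((-41037 + 131430) + p) = √((-41037 + 131430) + I*√33529) = √(90393 + I*√33529)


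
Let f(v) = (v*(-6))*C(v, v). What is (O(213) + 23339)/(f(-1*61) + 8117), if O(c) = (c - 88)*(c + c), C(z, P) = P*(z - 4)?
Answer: 76589/1459307 ≈ 0.052483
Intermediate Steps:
C(z, P) = P*(-4 + z)
O(c) = 2*c*(-88 + c) (O(c) = (-88 + c)*(2*c) = 2*c*(-88 + c))
f(v) = -6*v²*(-4 + v) (f(v) = (v*(-6))*(v*(-4 + v)) = (-6*v)*(v*(-4 + v)) = -6*v²*(-4 + v))
(O(213) + 23339)/(f(-1*61) + 8117) = (2*213*(-88 + 213) + 23339)/(6*(-1*61)²*(4 - (-1)*61) + 8117) = (2*213*125 + 23339)/(6*(-61)²*(4 - 1*(-61)) + 8117) = (53250 + 23339)/(6*3721*(4 + 61) + 8117) = 76589/(6*3721*65 + 8117) = 76589/(1451190 + 8117) = 76589/1459307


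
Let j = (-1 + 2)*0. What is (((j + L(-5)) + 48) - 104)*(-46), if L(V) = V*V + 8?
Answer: 1058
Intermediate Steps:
j = 0 (j = 1*0 = 0)
L(V) = 8 + V**2 (L(V) = V**2 + 8 = 8 + V**2)
(((j + L(-5)) + 48) - 104)*(-46) = (((0 + (8 + (-5)**2)) + 48) - 104)*(-46) = (((0 + (8 + 25)) + 48) - 104)*(-46) = (((0 + 33) + 48) - 104)*(-46) = ((33 + 48) - 104)*(-46) = (81 - 104)*(-46) = -23*(-46) = 1058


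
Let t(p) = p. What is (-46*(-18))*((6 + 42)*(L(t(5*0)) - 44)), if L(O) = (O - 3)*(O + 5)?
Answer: -2344896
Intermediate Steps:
L(O) = (-3 + O)*(5 + O)
(-46*(-18))*((6 + 42)*(L(t(5*0)) - 44)) = (-46*(-18))*((6 + 42)*((-15 + (5*0)² + 2*(5*0)) - 44)) = 828*(48*((-15 + 0² + 2*0) - 44)) = 828*(48*((-15 + 0 + 0) - 44)) = 828*(48*(-15 - 44)) = 828*(48*(-59)) = 828*(-2832) = -2344896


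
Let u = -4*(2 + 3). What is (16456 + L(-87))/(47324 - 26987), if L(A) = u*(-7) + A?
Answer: 5503/6779 ≈ 0.81177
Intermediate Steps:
u = -20 (u = -4*5 = -20)
L(A) = 140 + A (L(A) = -20*(-7) + A = 140 + A)
(16456 + L(-87))/(47324 - 26987) = (16456 + (140 - 87))/(47324 - 26987) = (16456 + 53)/20337 = 16509*(1/20337) = 5503/6779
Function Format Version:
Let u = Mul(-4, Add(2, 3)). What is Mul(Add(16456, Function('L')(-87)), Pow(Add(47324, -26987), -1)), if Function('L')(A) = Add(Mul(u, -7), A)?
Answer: Rational(5503, 6779) ≈ 0.81177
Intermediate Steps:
u = -20 (u = Mul(-4, 5) = -20)
Function('L')(A) = Add(140, A) (Function('L')(A) = Add(Mul(-20, -7), A) = Add(140, A))
Mul(Add(16456, Function('L')(-87)), Pow(Add(47324, -26987), -1)) = Mul(Add(16456, Add(140, -87)), Pow(Add(47324, -26987), -1)) = Mul(Add(16456, 53), Pow(20337, -1)) = Mul(16509, Rational(1, 20337)) = Rational(5503, 6779)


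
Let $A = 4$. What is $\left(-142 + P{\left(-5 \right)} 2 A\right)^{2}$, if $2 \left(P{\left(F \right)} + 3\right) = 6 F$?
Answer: $81796$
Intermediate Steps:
$P{\left(F \right)} = -3 + 3 F$ ($P{\left(F \right)} = -3 + \frac{6 F}{2} = -3 + 3 F$)
$\left(-142 + P{\left(-5 \right)} 2 A\right)^{2} = \left(-142 + \left(-3 + 3 \left(-5\right)\right) 2 \cdot 4\right)^{2} = \left(-142 + \left(-3 - 15\right) 2 \cdot 4\right)^{2} = \left(-142 + \left(-18\right) 2 \cdot 4\right)^{2} = \left(-142 - 144\right)^{2} = \left(-286\right)^{2} = 81796$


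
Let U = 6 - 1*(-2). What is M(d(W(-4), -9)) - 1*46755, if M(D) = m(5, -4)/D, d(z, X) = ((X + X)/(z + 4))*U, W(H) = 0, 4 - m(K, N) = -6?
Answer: -841595/18 ≈ -46755.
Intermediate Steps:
m(K, N) = 10 (m(K, N) = 4 - 1*(-6) = 4 + 6 = 10)
U = 8 (U = 6 + 2 = 8)
d(z, X) = 16*X/(4 + z) (d(z, X) = ((X + X)/(z + 4))*8 = ((2*X)/(4 + z))*8 = (2*X/(4 + z))*8 = 16*X/(4 + z))
M(D) = 10/D
M(d(W(-4), -9)) - 1*46755 = 10/((16*(-9)/(4 + 0))) - 1*46755 = 10/((16*(-9)/4)) - 46755 = 10/((16*(-9)*(¼))) - 46755 = 10/(-36) - 46755 = 10*(-1/36) - 46755 = -5/18 - 46755 = -841595/18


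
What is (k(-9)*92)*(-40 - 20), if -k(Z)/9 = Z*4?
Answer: -1788480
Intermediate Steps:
k(Z) = -36*Z (k(Z) = -9*Z*4 = -36*Z)
(k(-9)*92)*(-40 - 20) = (-36*(-9)*92)*(-40 - 20) = (324*92)*(-60) = 29808*(-60) = -1788480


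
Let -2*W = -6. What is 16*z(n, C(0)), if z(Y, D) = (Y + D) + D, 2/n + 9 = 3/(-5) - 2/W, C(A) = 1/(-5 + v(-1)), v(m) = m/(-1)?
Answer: -856/77 ≈ -11.117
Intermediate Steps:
W = 3 (W = -½*(-6) = 3)
v(m) = -m (v(m) = m*(-1) = -m)
C(A) = -¼ (C(A) = 1/(-5 - 1*(-1)) = 1/(-5 + 1) = 1/(-4) = -¼)
n = -15/77 (n = 2/(-9 + (3/(-5) - 2/3)) = 2/(-9 + (3*(-⅕) - 2*⅓)) = 2/(-9 + (-⅗ - ⅔)) = 2/(-9 - 19/15) = 2/(-154/15) = 2*(-15/154) = -15/77 ≈ -0.19481)
z(Y, D) = Y + 2*D (z(Y, D) = (D + Y) + D = Y + 2*D)
16*z(n, C(0)) = 16*(-15/77 + 2*(-¼)) = 16*(-15/77 - ½) = 16*(-107/154) = -856/77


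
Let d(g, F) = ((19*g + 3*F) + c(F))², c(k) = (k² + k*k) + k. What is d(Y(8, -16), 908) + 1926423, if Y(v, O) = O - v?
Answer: 2729449553239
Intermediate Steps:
c(k) = k + 2*k² (c(k) = (k² + k²) + k = 2*k² + k = k + 2*k²)
d(g, F) = (3*F + 19*g + F*(1 + 2*F))² (d(g, F) = ((19*g + 3*F) + F*(1 + 2*F))² = ((3*F + 19*g) + F*(1 + 2*F))² = (3*F + 19*g + F*(1 + 2*F))²)
d(Y(8, -16), 908) + 1926423 = (2*908² + 4*908 + 19*(-16 - 1*8))² + 1926423 = (2*824464 + 3632 + 19*(-16 - 8))² + 1926423 = (1648928 + 3632 + 19*(-24))² + 1926423 = (1648928 + 3632 - 456)² + 1926423 = 1652104² + 1926423 = 2729447626816 + 1926423 = 2729449553239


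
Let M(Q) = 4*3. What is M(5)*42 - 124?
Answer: 380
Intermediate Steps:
M(Q) = 12
M(5)*42 - 124 = 12*42 - 124 = 504 - 124 = 380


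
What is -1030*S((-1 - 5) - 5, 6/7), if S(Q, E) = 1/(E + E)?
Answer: -3605/6 ≈ -600.83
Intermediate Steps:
S(Q, E) = 1/(2*E)
-1030*S((-1 - 5) - 5, 6/7) = -515/(6/7) = -515/(6*(⅐)) = -515/6/7 = -515*7/6 = -1030*7/12 = -3605/6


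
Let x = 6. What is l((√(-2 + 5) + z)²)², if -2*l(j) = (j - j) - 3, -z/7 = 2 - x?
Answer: 9/4 ≈ 2.2500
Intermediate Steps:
z = 28 (z = -7*(2 - 1*6) = -7*(2 - 6) = -7*(-4) = 28)
l(j) = 3/2 (l(j) = -((j - j) - 3)/2 = -(0 - 3)/2 = -½*(-3) = 3/2)
l((√(-2 + 5) + z)²)² = (3/2)² = 9/4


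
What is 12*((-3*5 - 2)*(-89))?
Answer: 18156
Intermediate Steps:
12*((-3*5 - 2)*(-89)) = 12*((-15 - 2)*(-89)) = 12*(-17*(-89)) = 12*1513 = 18156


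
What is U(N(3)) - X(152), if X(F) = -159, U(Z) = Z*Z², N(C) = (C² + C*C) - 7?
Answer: 1490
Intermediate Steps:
N(C) = -7 + 2*C² (N(C) = (C² + C²) - 7 = 2*C² - 7 = -7 + 2*C²)
U(Z) = Z³
U(N(3)) - X(152) = (-7 + 2*3²)³ - 1*(-159) = (-7 + 2*9)³ + 159 = (-7 + 18)³ + 159 = 11³ + 159 = 1331 + 159 = 1490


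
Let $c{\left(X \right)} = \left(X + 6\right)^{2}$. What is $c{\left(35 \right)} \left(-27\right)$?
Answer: $-45387$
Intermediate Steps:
$c{\left(X \right)} = \left(6 + X\right)^{2}$
$c{\left(35 \right)} \left(-27\right) = \left(6 + 35\right)^{2} \left(-27\right) = 41^{2} \left(-27\right) = 1681 \left(-27\right) = -45387$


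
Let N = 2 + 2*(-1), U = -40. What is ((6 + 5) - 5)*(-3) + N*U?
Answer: -18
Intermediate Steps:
N = 0 (N = 2 - 2 = 0)
((6 + 5) - 5)*(-3) + N*U = ((6 + 5) - 5)*(-3) + 0*(-40) = (11 - 5)*(-3) + 0 = 6*(-3) + 0 = -18 + 0 = -18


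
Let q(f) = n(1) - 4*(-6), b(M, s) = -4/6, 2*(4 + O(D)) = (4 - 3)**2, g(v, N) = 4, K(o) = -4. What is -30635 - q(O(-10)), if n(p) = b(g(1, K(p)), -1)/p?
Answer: -91975/3 ≈ -30658.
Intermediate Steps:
O(D) = -7/2 (O(D) = -4 + (4 - 3)**2/2 = -4 + (1/2)*1**2 = -4 + (1/2)*1 = -4 + 1/2 = -7/2)
b(M, s) = -2/3 (b(M, s) = -4*1/6 = -2/3)
n(p) = -2/(3*p)
q(f) = 70/3 (q(f) = -2/3/1 - 4*(-6) = -2/3*1 + 24 = -2/3 + 24 = 70/3)
-30635 - q(O(-10)) = -30635 - 1*70/3 = -30635 - 70/3 = -91975/3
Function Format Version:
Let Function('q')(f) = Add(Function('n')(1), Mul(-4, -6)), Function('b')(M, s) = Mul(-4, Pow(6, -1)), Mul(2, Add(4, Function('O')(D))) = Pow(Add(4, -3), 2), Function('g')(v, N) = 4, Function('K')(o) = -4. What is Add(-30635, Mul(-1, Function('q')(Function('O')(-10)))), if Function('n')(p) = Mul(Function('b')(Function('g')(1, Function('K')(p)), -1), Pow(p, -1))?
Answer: Rational(-91975, 3) ≈ -30658.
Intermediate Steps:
Function('O')(D) = Rational(-7, 2) (Function('O')(D) = Add(-4, Mul(Rational(1, 2), Pow(Add(4, -3), 2))) = Add(-4, Mul(Rational(1, 2), Pow(1, 2))) = Add(-4, Mul(Rational(1, 2), 1)) = Add(-4, Rational(1, 2)) = Rational(-7, 2))
Function('b')(M, s) = Rational(-2, 3) (Function('b')(M, s) = Mul(-4, Rational(1, 6)) = Rational(-2, 3))
Function('n')(p) = Mul(Rational(-2, 3), Pow(p, -1))
Function('q')(f) = Rational(70, 3) (Function('q')(f) = Add(Mul(Rational(-2, 3), Pow(1, -1)), Mul(-4, -6)) = Add(Mul(Rational(-2, 3), 1), 24) = Add(Rational(-2, 3), 24) = Rational(70, 3))
Add(-30635, Mul(-1, Function('q')(Function('O')(-10)))) = Add(-30635, Mul(-1, Rational(70, 3))) = Add(-30635, Rational(-70, 3)) = Rational(-91975, 3)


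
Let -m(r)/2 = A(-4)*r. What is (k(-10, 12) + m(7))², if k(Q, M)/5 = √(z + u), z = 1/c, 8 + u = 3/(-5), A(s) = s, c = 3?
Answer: 8788/3 + 224*I*√465/3 ≈ 2929.3 + 1610.1*I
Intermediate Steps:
m(r) = 8*r (m(r) = -(-8)*r = 8*r)
u = -43/5 (u = -8 + 3/(-5) = -8 + 3*(-⅕) = -8 - ⅗ = -43/5 ≈ -8.6000)
z = ⅓ (z = 1/3 = ⅓ ≈ 0.33333)
k(Q, M) = 2*I*√465/3 (k(Q, M) = 5*√(⅓ - 43/5) = 5*√(-124/15) = 5*(2*I*√465/15) = 2*I*√465/3)
(k(-10, 12) + m(7))² = (2*I*√465/3 + 8*7)² = (2*I*√465/3 + 56)² = (56 + 2*I*√465/3)²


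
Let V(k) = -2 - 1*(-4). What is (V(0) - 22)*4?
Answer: -80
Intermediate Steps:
V(k) = 2 (V(k) = -2 + 4 = 2)
(V(0) - 22)*4 = (2 - 22)*4 = -20*4 = -80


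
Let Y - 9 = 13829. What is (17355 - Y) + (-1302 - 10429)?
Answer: -8214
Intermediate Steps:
Y = 13838 (Y = 9 + 13829 = 13838)
(17355 - Y) + (-1302 - 10429) = (17355 - 1*13838) + (-1302 - 10429) = (17355 - 13838) - 11731 = 3517 - 11731 = -8214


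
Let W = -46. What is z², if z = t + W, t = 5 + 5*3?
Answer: 676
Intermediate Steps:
t = 20 (t = 5 + 15 = 20)
z = -26 (z = 20 - 46 = -26)
z² = (-26)² = 676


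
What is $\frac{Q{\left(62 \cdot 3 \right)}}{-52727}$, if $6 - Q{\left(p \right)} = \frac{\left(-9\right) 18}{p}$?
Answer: $- \frac{213}{1634537} \approx -0.00013031$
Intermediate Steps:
$Q{\left(p \right)} = 6 + \frac{162}{p}$ ($Q{\left(p \right)} = 6 - \frac{\left(-9\right) 18}{p} = 6 - - \frac{162}{p} = 6 + \frac{162}{p}$)
$\frac{Q{\left(62 \cdot 3 \right)}}{-52727} = \frac{6 + \frac{162}{62 \cdot 3}}{-52727} = \left(6 + \frac{162}{186}\right) \left(- \frac{1}{52727}\right) = \left(6 + 162 \cdot \frac{1}{186}\right) \left(- \frac{1}{52727}\right) = \left(6 + \frac{27}{31}\right) \left(- \frac{1}{52727}\right) = \frac{213}{31} \left(- \frac{1}{52727}\right) = - \frac{213}{1634537}$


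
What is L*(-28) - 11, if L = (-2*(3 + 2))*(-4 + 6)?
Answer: 549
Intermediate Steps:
L = -20 (L = -2*5*2 = -10*2 = -20)
L*(-28) - 11 = -20*(-28) - 11 = 560 - 11 = 549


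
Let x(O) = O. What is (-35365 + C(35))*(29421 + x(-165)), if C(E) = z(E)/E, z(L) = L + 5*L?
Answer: -1034462904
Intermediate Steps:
z(L) = 6*L
C(E) = 6 (C(E) = (6*E)/E = 6)
(-35365 + C(35))*(29421 + x(-165)) = (-35365 + 6)*(29421 - 165) = -35359*29256 = -1034462904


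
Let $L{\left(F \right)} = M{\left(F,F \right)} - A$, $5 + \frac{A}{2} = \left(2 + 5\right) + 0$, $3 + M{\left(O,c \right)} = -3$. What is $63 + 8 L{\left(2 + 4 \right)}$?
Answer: $-17$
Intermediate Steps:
$M{\left(O,c \right)} = -6$ ($M{\left(O,c \right)} = -3 - 3 = -6$)
$A = 4$ ($A = -10 + 2 \left(\left(2 + 5\right) + 0\right) = -10 + 2 \left(7 + 0\right) = -10 + 2 \cdot 7 = -10 + 14 = 4$)
$L{\left(F \right)} = -10$ ($L{\left(F \right)} = -6 - 4 = -10$)
$63 + 8 L{\left(2 + 4 \right)} = 63 + 8 \left(-10\right) = 63 - 80 = -17$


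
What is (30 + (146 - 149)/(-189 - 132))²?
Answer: 10310521/11449 ≈ 900.56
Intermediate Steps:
(30 + (146 - 149)/(-189 - 132))² = (30 - 3/(-321))² = (30 - 3*(-1/321))² = (30 + 1/107)² = (3211/107)² = 10310521/11449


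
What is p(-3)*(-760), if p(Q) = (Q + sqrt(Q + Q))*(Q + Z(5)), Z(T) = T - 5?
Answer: -6840 + 2280*I*sqrt(6) ≈ -6840.0 + 5584.8*I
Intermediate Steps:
Z(T) = -5 + T
p(Q) = Q*(Q + sqrt(2)*sqrt(Q)) (p(Q) = (Q + sqrt(Q + Q))*(Q + (-5 + 5)) = (Q + sqrt(2*Q))*(Q + 0) = (Q + sqrt(2)*sqrt(Q))*Q = Q*(Q + sqrt(2)*sqrt(Q)))
p(-3)*(-760) = ((-3)**2 + sqrt(2)*(-3)**(3/2))*(-760) = (9 + sqrt(2)*(-3*I*sqrt(3)))*(-760) = (9 - 3*I*sqrt(6))*(-760) = -6840 + 2280*I*sqrt(6)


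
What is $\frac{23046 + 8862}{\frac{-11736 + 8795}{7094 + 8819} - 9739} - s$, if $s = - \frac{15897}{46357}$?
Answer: $- \frac{5268537046293}{1796097885584} \approx -2.9333$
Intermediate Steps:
$s = - \frac{15897}{46357}$ ($s = \left(-15897\right) \frac{1}{46357} = - \frac{15897}{46357} \approx -0.34293$)
$\frac{23046 + 8862}{\frac{-11736 + 8795}{7094 + 8819} - 9739} - s = \frac{23046 + 8862}{\frac{-11736 + 8795}{7094 + 8819} - 9739} - - \frac{15897}{46357} = \frac{31908}{- \frac{2941}{15913} - 9739} + \frac{15897}{46357} = \frac{31908}{- \frac{154979648}{15913}} + \frac{15897}{46357} = 31908 \left(- \frac{15913}{154979648}\right) + \frac{15897}{46357} = - \frac{126938001}{38744912} + \frac{15897}{46357} = - \frac{5268537046293}{1796097885584}$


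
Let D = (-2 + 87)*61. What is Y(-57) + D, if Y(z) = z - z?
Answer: 5185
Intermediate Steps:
Y(z) = 0
D = 5185 (D = 85*61 = 5185)
Y(-57) + D = 0 + 5185 = 5185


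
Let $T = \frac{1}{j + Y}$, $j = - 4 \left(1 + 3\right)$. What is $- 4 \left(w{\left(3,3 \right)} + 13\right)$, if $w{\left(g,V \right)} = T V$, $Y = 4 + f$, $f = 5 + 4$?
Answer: $-48$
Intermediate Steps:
$f = 9$
$Y = 13$ ($Y = 4 + 9 = 13$)
$j = -16$ ($j = \left(-4\right) 4 = -16$)
$T = - \frac{1}{3}$ ($T = \frac{1}{-16 + 13} = \frac{1}{-3} = - \frac{1}{3} \approx -0.33333$)
$w{\left(g,V \right)} = - \frac{V}{3}$
$- 4 \left(w{\left(3,3 \right)} + 13\right) = - 4 \left(\left(- \frac{1}{3}\right) 3 + 13\right) = - 4 \left(-1 + 13\right) = \left(-4\right) 12 = -48$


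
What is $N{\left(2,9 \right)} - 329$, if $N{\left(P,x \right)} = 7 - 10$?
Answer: $-332$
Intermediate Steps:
$N{\left(P,x \right)} = -3$
$N{\left(2,9 \right)} - 329 = -3 - 329 = -332$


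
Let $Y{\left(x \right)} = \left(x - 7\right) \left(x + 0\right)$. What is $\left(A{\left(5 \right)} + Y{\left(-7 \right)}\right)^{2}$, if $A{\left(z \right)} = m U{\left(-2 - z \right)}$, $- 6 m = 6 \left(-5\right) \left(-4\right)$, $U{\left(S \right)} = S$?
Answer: $56644$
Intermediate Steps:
$m = -20$ ($m = - \frac{6 \left(-5\right) \left(-4\right)}{6} = - \frac{\left(-30\right) \left(-4\right)}{6} = \left(- \frac{1}{6}\right) 120 = -20$)
$Y{\left(x \right)} = x \left(-7 + x\right)$ ($Y{\left(x \right)} = \left(-7 + x\right) x = x \left(-7 + x\right)$)
$A{\left(z \right)} = 40 + 20 z$ ($A{\left(z \right)} = - 20 \left(-2 - z\right) = 40 + 20 z$)
$\left(A{\left(5 \right)} + Y{\left(-7 \right)}\right)^{2} = \left(\left(40 + 20 \cdot 5\right) - 7 \left(-7 - 7\right)\right)^{2} = \left(\left(40 + 100\right) - -98\right)^{2} = \left(140 + 98\right)^{2} = 238^{2} = 56644$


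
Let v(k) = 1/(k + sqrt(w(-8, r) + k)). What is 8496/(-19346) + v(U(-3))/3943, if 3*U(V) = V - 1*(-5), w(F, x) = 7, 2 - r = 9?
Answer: -1088799198/2479141535 + 3*sqrt(69)/256295 ≈ -0.43909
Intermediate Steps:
r = -7 (r = 2 - 1*9 = 2 - 9 = -7)
U(V) = 5/3 + V/3 (U(V) = (V - 1*(-5))/3 = (V + 5)/3 = (5 + V)/3 = 5/3 + V/3)
v(k) = 1/(k + sqrt(7 + k))
8496/(-19346) + v(U(-3))/3943 = 8496/(-19346) + 1/(((5/3 + (1/3)*(-3)) + sqrt(7 + (5/3 + (1/3)*(-3))))*3943) = 8496*(-1/19346) + (1/3943)/((5/3 - 1) + sqrt(7 + (5/3 - 1))) = -4248/9673 + (1/3943)/(2/3 + sqrt(7 + 2/3)) = -4248/9673 + (1/3943)/(2/3 + sqrt(23/3)) = -4248/9673 + (1/3943)/(2/3 + sqrt(69)/3) = -4248/9673 + 1/(3943*(2/3 + sqrt(69)/3))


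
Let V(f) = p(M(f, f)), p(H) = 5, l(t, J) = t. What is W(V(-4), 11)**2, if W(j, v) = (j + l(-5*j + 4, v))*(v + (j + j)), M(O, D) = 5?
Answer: 112896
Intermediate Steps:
V(f) = 5
W(j, v) = (4 - 4*j)*(v + 2*j) (W(j, v) = (j + (-5*j + 4))*(v + (j + j)) = (j + (4 - 5*j))*(v + 2*j) = (4 - 4*j)*(v + 2*j))
W(V(-4), 11)**2 = (-8*5**2 + 4*11 + 8*5 - 4*5*11)**2 = (-8*25 + 44 + 40 - 220)**2 = (-200 + 44 + 40 - 220)**2 = (-336)**2 = 112896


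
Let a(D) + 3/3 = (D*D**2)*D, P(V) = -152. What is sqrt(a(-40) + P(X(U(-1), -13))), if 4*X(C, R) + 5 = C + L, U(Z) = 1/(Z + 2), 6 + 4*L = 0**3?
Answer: sqrt(2559847) ≈ 1600.0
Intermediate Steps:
L = -3/2 (L = -3/2 + (1/4)*0**3 = -3/2 + (1/4)*0 = -3/2 + 0 = -3/2 ≈ -1.5000)
U(Z) = 1/(2 + Z)
X(C, R) = -13/8 + C/4 (X(C, R) = -5/4 + (C - 3/2)/4 = -5/4 + (-3/2 + C)/4 = -5/4 + (-3/8 + C/4) = -13/8 + C/4)
a(D) = -1 + D**4 (a(D) = -1 + (D*D**2)*D = -1 + D**3*D = -1 + D**4)
sqrt(a(-40) + P(X(U(-1), -13))) = sqrt((-1 + (-40)**4) - 152) = sqrt((-1 + 2560000) - 152) = sqrt(2559999 - 152) = sqrt(2559847)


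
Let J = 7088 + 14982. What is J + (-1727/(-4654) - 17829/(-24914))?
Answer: 639784279391/28987439 ≈ 22071.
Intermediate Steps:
J = 22070
J + (-1727/(-4654) - 17829/(-24914)) = 22070 + (-1727/(-4654) - 17829/(-24914)) = 22070 + (-1727*(-1/4654) - 17829*(-1/24914)) = 22070 + (1727/4654 + 17829/24914) = 22070 + 31500661/28987439 = 639784279391/28987439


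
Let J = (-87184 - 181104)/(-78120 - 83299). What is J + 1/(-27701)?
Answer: 7431684469/4471467719 ≈ 1.6620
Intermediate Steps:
J = 268288/161419 (J = -268288/(-161419) = -268288*(-1/161419) = 268288/161419 ≈ 1.6621)
J + 1/(-27701) = 268288/161419 + 1/(-27701) = 268288/161419 - 1/27701 = 7431684469/4471467719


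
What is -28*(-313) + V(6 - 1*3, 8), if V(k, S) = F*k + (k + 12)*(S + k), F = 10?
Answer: 8959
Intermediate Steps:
V(k, S) = 10*k + (12 + k)*(S + k) (V(k, S) = 10*k + (k + 12)*(S + k) = 10*k + (12 + k)*(S + k))
-28*(-313) + V(6 - 1*3, 8) = -28*(-313) + ((6 - 1*3)² + 12*8 + 22*(6 - 1*3) + 8*(6 - 1*3)) = 8764 + ((6 - 3)² + 96 + 22*(6 - 3) + 8*(6 - 3)) = 8764 + (3² + 96 + 22*3 + 8*3) = 8764 + (9 + 96 + 66 + 24) = 8764 + 195 = 8959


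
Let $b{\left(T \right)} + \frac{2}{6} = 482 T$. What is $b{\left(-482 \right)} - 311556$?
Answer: $- \frac{1631641}{3} \approx -5.4388 \cdot 10^{5}$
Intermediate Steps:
$b{\left(T \right)} = - \frac{1}{3} + 482 T$
$b{\left(-482 \right)} - 311556 = \left(- \frac{1}{3} + 482 \left(-482\right)\right) - 311556 = \left(- \frac{1}{3} - 232324\right) - 311556 = - \frac{696973}{3} - 311556 = - \frac{1631641}{3}$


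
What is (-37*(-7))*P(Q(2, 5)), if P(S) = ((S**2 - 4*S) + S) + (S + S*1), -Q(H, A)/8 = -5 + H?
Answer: 142968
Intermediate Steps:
Q(H, A) = 40 - 8*H (Q(H, A) = -8*(-5 + H) = 40 - 8*H)
P(S) = S**2 - S (P(S) = (S**2 - 3*S) + (S + S) = (S**2 - 3*S) + 2*S = S**2 - S)
(-37*(-7))*P(Q(2, 5)) = (-37*(-7))*((40 - 8*2)*(-1 + (40 - 8*2))) = (-37*(-7))*((40 - 16)*(-1 + (40 - 16))) = 259*(24*(-1 + 24)) = 259*(24*23) = 259*552 = 142968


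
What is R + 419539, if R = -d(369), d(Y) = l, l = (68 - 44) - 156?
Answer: 419671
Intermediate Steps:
l = -132 (l = 24 - 156 = -132)
d(Y) = -132
R = 132 (R = -1*(-132) = 132)
R + 419539 = 132 + 419539 = 419671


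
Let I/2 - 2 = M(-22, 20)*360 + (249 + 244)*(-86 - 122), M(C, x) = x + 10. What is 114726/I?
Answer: -57363/91742 ≈ -0.62526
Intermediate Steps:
M(C, x) = 10 + x
I = -183484 (I = 4 + 2*((10 + 20)*360 + (249 + 244)*(-86 - 122)) = 4 + 2*(30*360 + 493*(-208)) = 4 + 2*(10800 - 102544) = 4 + 2*(-91744) = 4 - 183488 = -183484)
114726/I = 114726/(-183484) = 114726*(-1/183484) = -57363/91742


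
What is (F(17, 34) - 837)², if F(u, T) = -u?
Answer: 729316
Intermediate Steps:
(F(17, 34) - 837)² = (-1*17 - 837)² = (-17 - 837)² = (-854)² = 729316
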